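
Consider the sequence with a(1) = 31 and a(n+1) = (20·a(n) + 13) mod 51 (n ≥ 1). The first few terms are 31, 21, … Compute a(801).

31

We have a(1) = 31; a(2) = 21; a(3) = 25; a(4) = 3; a(5) = 22; a(6) = 45; a(7) = 46; a(8) = 15; a(9) = 7; a(10) = 0; a(11) = 13; a(12) = 18; a(13) = 16; a(14) = 27; a(15) = 43; a(16) = 6; a(17) = 31.
The sequence repeats with period 16.
So a(801) = a(1 + ((801-1) mod 16)) = a(1) = 31.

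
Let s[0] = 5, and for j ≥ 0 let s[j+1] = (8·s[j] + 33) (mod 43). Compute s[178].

s[0] = 5,  s[1] = 30,  s[2] = 15,  s[3] = 24,  s[4] = 10,  s[5] = 27,  s[6] = 34,  s[7] = 4,  s[8] = 22,  s[9] = 37,  s[10] = 28,  s[11] = 42,  s[12] = 25,  s[13] = 18,  s[14] = 5.
Since s[14] = s[0] = 5, the sequence is periodic with period 14.
(178 - 0) mod 14 = 10, so s[178] = s[10] = 28.

28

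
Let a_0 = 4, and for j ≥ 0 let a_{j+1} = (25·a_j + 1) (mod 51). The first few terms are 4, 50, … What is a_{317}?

42

We have a_0 = 4; a_1 = 50; a_2 = 27; a_3 = 13; a_4 = 20; a_5 = 42; a_6 = 31; a_7 = 11; a_8 = 21; a_9 = 16; a_{10} = 44; a_{11} = 30; a_{12} = 37; a_{13} = 8; a_{14} = 48; a_{15} = 28; a_{16} = 38; a_{17} = 33; a_{18} = 10; a_{19} = 47; a_{20} = 3; a_{21} = 25; a_{22} = 14; a_{23} = 45; a_{24} = 4.
Since a_{24} = a_0 = 4, the sequence is periodic with period 24.
So a_{317} = a_{0 + ((317-0) mod 24)} = a_5 = 42.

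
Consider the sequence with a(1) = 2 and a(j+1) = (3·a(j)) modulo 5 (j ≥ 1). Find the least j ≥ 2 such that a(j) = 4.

4

Listing terms: a(1) = 2,  a(2) = 1,  a(3) = 3,  a(4) = 4,  a(5) = 2.
Since a(5) = a(1) = 2, the sequence is periodic with period 4.
The value 4 first appears (with j ≥ 2) at a(4).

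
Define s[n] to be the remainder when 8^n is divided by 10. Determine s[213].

8

Listing terms: s[1] = 8, s[2] = 4, s[3] = 2, s[4] = 6, s[5] = 8.
Since s[5] = s[1] = 8, the sequence is periodic with period 4.
So s[213] = s[1 + ((213-1) mod 4)] = s[1] = 8.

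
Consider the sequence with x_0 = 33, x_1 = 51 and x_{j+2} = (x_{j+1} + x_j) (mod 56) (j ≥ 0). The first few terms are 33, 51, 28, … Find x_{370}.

Listing terms: x_0 = 33, x_1 = 51, x_2 = 28, x_3 = 23, x_4 = 51, x_5 = 18, x_6 = 13, x_7 = 31, x_8 = 44, x_9 = 19, x_{10} = 7, x_{11} = 26, x_{12} = 33, x_{13} = 3, x_{14} = 36, x_{15} = 39, x_{16} = 19, x_{17} = 2, x_{18} = 21, x_{19} = 23, x_{20} = 44, x_{21} = 11, x_{22} = 55, x_{23} = 10, x_{24} = 9, x_{25} = 19, x_{26} = 28, x_{27} = 47, x_{28} = 19, x_{29} = 10, x_{30} = 29, x_{31} = 39, x_{32} = 12, x_{33} = 51, x_{34} = 7, x_{35} = 2, x_{36} = 9, x_{37} = 11, x_{38} = 20, x_{39} = 31, x_{40} = 51, x_{41} = 26, x_{42} = 21, x_{43} = 47, x_{44} = 12, x_{45} = 3, x_{46} = 15, x_{47} = 18, x_{48} = 33, x_{49} = 51.
Since (x_{48}, x_{49}) = (x_0, x_1) = (33, 51) (two consecutive terms determine the rest), the sequence is periodic with period 48.
So x_{370} = x_{0 + ((370-0) mod 48)} = x_{34} = 7.

7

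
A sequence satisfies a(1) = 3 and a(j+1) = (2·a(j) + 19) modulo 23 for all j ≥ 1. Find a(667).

9

Listing terms: a(1) = 3; a(2) = 2; a(3) = 0; a(4) = 19; a(5) = 11; a(6) = 18; a(7) = 9; a(8) = 14; a(9) = 1; a(10) = 21; a(11) = 15; a(12) = 3.
The sequence repeats with period 11.
So a(667) = a(1 + ((667-1) mod 11)) = a(7) = 9.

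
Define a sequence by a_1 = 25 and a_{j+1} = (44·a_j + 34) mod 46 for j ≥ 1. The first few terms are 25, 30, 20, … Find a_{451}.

22

a_1 = 25, a_2 = 30, a_3 = 20, a_4 = 40, a_5 = 0, a_6 = 34, a_7 = 12, a_8 = 10, a_9 = 14, a_{10} = 6, a_{11} = 22, a_{12} = 36, a_{13} = 8, a_{14} = 18, a_{15} = 44, a_{16} = 38, a_{17} = 4, a_{18} = 26, a_{19} = 28, a_{20} = 24, a_{21} = 32, a_{22} = 16, a_{23} = 2, a_{24} = 30.
Since a_{24} = a_2 = 30, the sequence is eventually periodic: after a pre-period of length 1 it cycles with period 22.
For j ≥ 2, a_j depends only on (j - 2) mod 22. (451 - 2) mod 22 = 9, so a_{451} = a_{11} = 22.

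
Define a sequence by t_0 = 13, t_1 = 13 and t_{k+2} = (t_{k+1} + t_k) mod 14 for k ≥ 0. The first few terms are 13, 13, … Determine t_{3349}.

13

t_0 = 13, t_1 = 13, t_2 = 12, t_3 = 11, t_4 = 9, t_5 = 6, t_6 = 1, t_7 = 7, t_8 = 8, t_9 = 1, t_{10} = 9, t_{11} = 10, t_{12} = 5, t_{13} = 1, t_{14} = 6, t_{15} = 7, t_{16} = 13, t_{17} = 6, t_{18} = 5, t_{19} = 11, t_{20} = 2, t_{21} = 13, t_{22} = 1, t_{23} = 0, t_{24} = 1, t_{25} = 1, t_{26} = 2, t_{27} = 3, t_{28} = 5, t_{29} = 8, t_{30} = 13, t_{31} = 7, t_{32} = 6, t_{33} = 13, t_{34} = 5, t_{35} = 4, t_{36} = 9, t_{37} = 13, t_{38} = 8, t_{39} = 7, t_{40} = 1, t_{41} = 8, t_{42} = 9, t_{43} = 3, t_{44} = 12, t_{45} = 1, t_{46} = 13, t_{47} = 0, t_{48} = 13, t_{49} = 13.
Since (t_{48}, t_{49}) = (t_0, t_1) = (13, 13) (two consecutive terms determine the rest), the sequence is periodic with period 48.
(3349 - 0) mod 48 = 37, so t_{3349} = t_{37} = 13.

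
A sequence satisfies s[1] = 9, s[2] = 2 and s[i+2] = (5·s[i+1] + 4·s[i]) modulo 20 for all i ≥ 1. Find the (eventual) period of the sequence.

4

s[1] = 9; s[2] = 2; s[3] = 6; s[4] = 18; s[5] = 14; s[6] = 2; s[7] = 6.
Since (s[6], s[7]) = (s[2], s[3]) = (2, 6) (two consecutive terms determine the rest), the sequence is eventually periodic: after a pre-period of length 1 it cycles with period 4.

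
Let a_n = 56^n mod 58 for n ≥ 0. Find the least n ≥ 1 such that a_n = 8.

17

We have a_0 = 1, a_1 = 56, a_2 = 4, a_3 = 50, a_4 = 16, a_5 = 26, a_6 = 6, a_7 = 46, a_8 = 24, a_9 = 10, a_{10} = 38, a_{11} = 40, a_{12} = 36, a_{13} = 44, a_{14} = 28, a_{15} = 2, a_{16} = 54, a_{17} = 8, a_{18} = 42, a_{19} = 32, a_{20} = 52, a_{21} = 12, a_{22} = 34, a_{23} = 48, a_{24} = 20, a_{25} = 18, a_{26} = 22, a_{27} = 14, a_{28} = 30, a_{29} = 56.
Since a_{29} = a_1 = 56, the sequence is eventually periodic: after a pre-period of length 1 it cycles with period 28.
The value 8 first appears (with n ≥ 1) at a_{17}.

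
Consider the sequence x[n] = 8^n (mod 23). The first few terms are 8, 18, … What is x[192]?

16

Listing terms: x[1] = 8; x[2] = 18; x[3] = 6; x[4] = 2; x[5] = 16; x[6] = 13; x[7] = 12; x[8] = 4; x[9] = 9; x[10] = 3; x[11] = 1; x[12] = 8.
Since x[12] = x[1] = 8, the sequence is periodic with period 11.
(192 - 1) mod 11 = 4, so x[192] = x[5] = 16.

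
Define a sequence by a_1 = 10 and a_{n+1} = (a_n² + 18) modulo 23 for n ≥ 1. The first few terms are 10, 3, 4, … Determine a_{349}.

a_1 = 10,  a_2 = 3,  a_3 = 4,  a_4 = 11,  a_5 = 1,  a_6 = 19,  a_7 = 11.
Since a_7 = a_4 = 11, the sequence is eventually periodic: after a pre-period of length 3 it cycles with period 3.
For n ≥ 4, a_n depends only on (n - 4) mod 3. (349 - 4) mod 3 = 0, so a_{349} = a_4 = 11.

11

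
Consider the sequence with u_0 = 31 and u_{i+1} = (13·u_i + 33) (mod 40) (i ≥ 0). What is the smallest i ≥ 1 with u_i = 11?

4

Listing terms: u_0 = 31,  u_1 = 36,  u_2 = 21,  u_3 = 26,  u_4 = 11,  u_5 = 16,  u_6 = 1,  u_7 = 6,  u_8 = 31.
Since u_8 = u_0 = 31, the sequence is periodic with period 8.
The value 11 first appears (with i ≥ 1) at u_4.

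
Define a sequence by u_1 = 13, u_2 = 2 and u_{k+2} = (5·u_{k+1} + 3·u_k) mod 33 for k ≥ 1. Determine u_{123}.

We have u_1 = 13, u_2 = 2, u_3 = 16, u_4 = 20, u_5 = 16, u_6 = 8, u_7 = 22, u_8 = 2, u_9 = 10, u_{10} = 23, u_{11} = 13, u_{12} = 2.
Since (u_{11}, u_{12}) = (u_1, u_2) = (13, 2) (two consecutive terms determine the rest), the sequence is periodic with period 10.
(123 - 1) mod 10 = 2, so u_{123} = u_3 = 16.

16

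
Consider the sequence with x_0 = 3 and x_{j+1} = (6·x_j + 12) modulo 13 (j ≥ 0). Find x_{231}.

Listing terms: x_0 = 3,  x_1 = 4,  x_2 = 10,  x_3 = 7,  x_4 = 2,  x_5 = 11,  x_6 = 0,  x_7 = 12,  x_8 = 6,  x_9 = 9,  x_{10} = 1,  x_{11} = 5,  x_{12} = 3.
Since x_{12} = x_0 = 3, the sequence is periodic with period 12.
So x_{231} = x_{0 + ((231-0) mod 12)} = x_3 = 7.

7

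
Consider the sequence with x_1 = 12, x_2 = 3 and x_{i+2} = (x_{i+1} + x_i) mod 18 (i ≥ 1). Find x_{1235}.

15

Listing terms: x_1 = 12,  x_2 = 3,  x_3 = 15,  x_4 = 0,  x_5 = 15,  x_6 = 15,  x_7 = 12,  x_8 = 9,  x_9 = 3,  x_{10} = 12,  x_{11} = 15,  x_{12} = 9,  x_{13} = 6,  x_{14} = 15,  x_{15} = 3,  x_{16} = 0,  x_{17} = 3,  x_{18} = 3,  x_{19} = 6,  x_{20} = 9,  x_{21} = 15,  x_{22} = 6,  x_{23} = 3,  x_{24} = 9,  x_{25} = 12,  x_{26} = 3.
The sequence repeats with period 24.
(1235 - 1) mod 24 = 10, so x_{1235} = x_{11} = 15.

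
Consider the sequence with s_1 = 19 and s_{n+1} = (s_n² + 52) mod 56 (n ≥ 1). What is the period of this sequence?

3

Listing terms: s_1 = 19, s_2 = 21, s_3 = 45, s_4 = 5, s_5 = 21.
Since s_5 = s_2 = 21, the sequence is eventually periodic: after a pre-period of length 1 it cycles with period 3.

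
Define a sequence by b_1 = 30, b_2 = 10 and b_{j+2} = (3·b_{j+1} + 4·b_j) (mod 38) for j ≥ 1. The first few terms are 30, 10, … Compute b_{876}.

30

Computing terms: b_1 = 30; b_2 = 10; b_3 = 36; b_4 = 34; b_5 = 18; b_6 = 0; b_7 = 34; b_8 = 26; b_9 = 24; b_{10} = 24; b_{11} = 16; b_{12} = 30; b_{13} = 2; b_{14} = 12; b_{15} = 6; b_{16} = 28; b_{17} = 32; b_{18} = 18; b_{19} = 30; b_{20} = 10.
The sequence repeats with period 18.
So b_{876} = b_{1 + ((876-1) mod 18)} = b_{12} = 30.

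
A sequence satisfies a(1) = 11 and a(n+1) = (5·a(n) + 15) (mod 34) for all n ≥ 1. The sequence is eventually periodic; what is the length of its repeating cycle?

16

Computing terms: a(1) = 11; a(2) = 2; a(3) = 25; a(4) = 4; a(5) = 1; a(6) = 20; a(7) = 13; a(8) = 12; a(9) = 7; a(10) = 16; a(11) = 27; a(12) = 14; a(13) = 17; a(14) = 32; a(15) = 5; a(16) = 6; a(17) = 11.
The sequence repeats with period 16.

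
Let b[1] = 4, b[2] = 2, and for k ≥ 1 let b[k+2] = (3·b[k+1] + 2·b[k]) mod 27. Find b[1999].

We have b[1] = 4; b[2] = 2; b[3] = 14; b[4] = 19; b[5] = 4; b[6] = 23; b[7] = 23; b[8] = 7; b[9] = 13; b[10] = 26; b[11] = 23; b[12] = 13; b[13] = 4; b[14] = 11; b[15] = 14; b[16] = 10; b[17] = 4; b[18] = 5; b[19] = 23; b[20] = 25; b[21] = 13; b[22] = 8; b[23] = 23; b[24] = 4; b[25] = 4; b[26] = 20; b[27] = 14; b[28] = 1; b[29] = 4; b[30] = 14; b[31] = 23; b[32] = 16; b[33] = 13; b[34] = 17; b[35] = 23; b[36] = 22; b[37] = 4; b[38] = 2.
The sequence repeats with period 36.
(1999 - 1) mod 36 = 18, so b[1999] = b[19] = 23.

23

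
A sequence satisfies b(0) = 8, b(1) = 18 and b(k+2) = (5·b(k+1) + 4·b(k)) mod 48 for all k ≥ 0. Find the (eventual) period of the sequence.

8

Computing terms: b(0) = 8,  b(1) = 18,  b(2) = 26,  b(3) = 10,  b(4) = 10,  b(5) = 42,  b(6) = 10,  b(7) = 26,  b(8) = 26,  b(9) = 42,  b(10) = 26,  b(11) = 10.
Since (b(10), b(11)) = (b(2), b(3)) = (26, 10) (two consecutive terms determine the rest), the sequence is eventually periodic: after a pre-period of length 2 it cycles with period 8.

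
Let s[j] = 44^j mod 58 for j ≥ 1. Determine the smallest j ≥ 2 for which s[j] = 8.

s[1] = 44; s[2] = 22; s[3] = 40; s[4] = 20; s[5] = 10; s[6] = 34; s[7] = 46; s[8] = 52; s[9] = 26; s[10] = 42; s[11] = 50; s[12] = 54; s[13] = 56; s[14] = 28; s[15] = 14; s[16] = 36; s[17] = 18; s[18] = 38; s[19] = 48; s[20] = 24; s[21] = 12; s[22] = 6; s[23] = 32; s[24] = 16; s[25] = 8; s[26] = 4; s[27] = 2; s[28] = 30; s[29] = 44.
Since s[29] = s[1] = 44, the sequence is periodic with period 28.
The value 8 first appears (with j ≥ 2) at s[25].

25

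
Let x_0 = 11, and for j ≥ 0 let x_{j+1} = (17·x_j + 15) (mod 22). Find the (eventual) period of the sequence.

10

We have x_0 = 11,  x_1 = 4,  x_2 = 17,  x_3 = 18,  x_4 = 13,  x_5 = 16,  x_6 = 1,  x_7 = 10,  x_8 = 9,  x_9 = 14,  x_{10} = 11.
Since x_{10} = x_0 = 11, the sequence is periodic with period 10.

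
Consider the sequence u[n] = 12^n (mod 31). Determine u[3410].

Computing terms: u[0] = 1, u[1] = 12, u[2] = 20, u[3] = 23, u[4] = 28, u[5] = 26, u[6] = 2, u[7] = 24, u[8] = 9, u[9] = 15, u[10] = 25, u[11] = 21, u[12] = 4, u[13] = 17, u[14] = 18, u[15] = 30, u[16] = 19, u[17] = 11, u[18] = 8, u[19] = 3, u[20] = 5, u[21] = 29, u[22] = 7, u[23] = 22, u[24] = 16, u[25] = 6, u[26] = 10, u[27] = 27, u[28] = 14, u[29] = 13, u[30] = 1.
The sequence repeats with period 30.
(3410 - 0) mod 30 = 20, so u[3410] = u[20] = 5.

5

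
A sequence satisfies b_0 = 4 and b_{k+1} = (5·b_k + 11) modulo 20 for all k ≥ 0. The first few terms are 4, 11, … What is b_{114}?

b_0 = 4, b_1 = 11, b_2 = 6, b_3 = 1, b_4 = 16, b_5 = 11.
Since b_5 = b_1 = 11, the sequence is eventually periodic: after a pre-period of length 1 it cycles with period 4.
For k ≥ 1, b_k depends only on (k - 1) mod 4. (114 - 1) mod 4 = 1, so b_{114} = b_2 = 6.

6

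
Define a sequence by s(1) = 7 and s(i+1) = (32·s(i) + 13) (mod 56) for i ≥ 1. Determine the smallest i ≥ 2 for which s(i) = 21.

Computing terms: s(1) = 7; s(2) = 13; s(3) = 37; s(4) = 21; s(5) = 13.
Since s(5) = s(2) = 13, the sequence is eventually periodic: after a pre-period of length 1 it cycles with period 3.
The value 21 first appears (with i ≥ 2) at s(4).

4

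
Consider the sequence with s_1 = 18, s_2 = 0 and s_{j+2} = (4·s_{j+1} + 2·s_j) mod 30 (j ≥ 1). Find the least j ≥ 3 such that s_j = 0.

6

Computing terms: s_1 = 18; s_2 = 0; s_3 = 6; s_4 = 24; s_5 = 18; s_6 = 0.
The sequence repeats with period 4.
The value 0 next appears (with j ≥ 3) at s_6.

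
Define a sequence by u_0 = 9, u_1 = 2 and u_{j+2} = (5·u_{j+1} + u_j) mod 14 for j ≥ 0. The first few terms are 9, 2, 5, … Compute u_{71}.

Computing terms: u_0 = 9,  u_1 = 2,  u_2 = 5,  u_3 = 13,  u_4 = 0,  u_5 = 13,  u_6 = 9,  u_7 = 2.
Since (u_6, u_7) = (u_0, u_1) = (9, 2) (two consecutive terms determine the rest), the sequence is periodic with period 6.
So u_{71} = u_{0 + ((71-0) mod 6)} = u_5 = 13.

13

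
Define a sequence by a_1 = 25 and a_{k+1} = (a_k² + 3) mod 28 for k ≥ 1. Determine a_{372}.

0

Listing terms: a_1 = 25; a_2 = 12; a_3 = 7; a_4 = 24; a_5 = 19; a_6 = 0; a_7 = 3; a_8 = 12.
Since a_8 = a_2 = 12, the sequence is eventually periodic: after a pre-period of length 1 it cycles with period 6.
For k ≥ 2, a_k depends only on (k - 2) mod 6. (372 - 2) mod 6 = 4, so a_{372} = a_6 = 0.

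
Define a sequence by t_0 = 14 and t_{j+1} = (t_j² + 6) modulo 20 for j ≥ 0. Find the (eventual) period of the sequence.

3

t_0 = 14, t_1 = 2, t_2 = 10, t_3 = 6, t_4 = 2.
Since t_4 = t_1 = 2, the sequence is eventually periodic: after a pre-period of length 1 it cycles with period 3.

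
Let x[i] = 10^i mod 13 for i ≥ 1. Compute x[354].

x[1] = 10, x[2] = 9, x[3] = 12, x[4] = 3, x[5] = 4, x[6] = 1, x[7] = 10.
The sequence repeats with period 6.
So x[354] = x[1 + ((354-1) mod 6)] = x[6] = 1.

1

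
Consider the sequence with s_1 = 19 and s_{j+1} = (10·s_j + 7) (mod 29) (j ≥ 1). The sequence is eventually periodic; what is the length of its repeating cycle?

28

Computing terms: s_1 = 19; s_2 = 23; s_3 = 5; s_4 = 28; s_5 = 26; s_6 = 6; s_7 = 9; s_8 = 10; s_9 = 20; s_{10} = 4; s_{11} = 18; s_{12} = 13; s_{13} = 21; s_{14} = 14; s_{15} = 2; s_{16} = 27; s_{17} = 16; s_{18} = 22; s_{19} = 24; s_{20} = 15; s_{21} = 12; s_{22} = 11; s_{23} = 1; s_{24} = 17; s_{25} = 3; s_{26} = 8; s_{27} = 0; s_{28} = 7; s_{29} = 19.
The sequence repeats with period 28.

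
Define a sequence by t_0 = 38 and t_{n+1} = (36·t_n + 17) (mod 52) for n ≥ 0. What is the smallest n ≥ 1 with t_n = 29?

3

We have t_0 = 38, t_1 = 33, t_2 = 9, t_3 = 29, t_4 = 21, t_5 = 45, t_6 = 25, t_7 = 33.
Since t_7 = t_1 = 33, the sequence is eventually periodic: after a pre-period of length 1 it cycles with period 6.
The value 29 first appears (with n ≥ 1) at t_3.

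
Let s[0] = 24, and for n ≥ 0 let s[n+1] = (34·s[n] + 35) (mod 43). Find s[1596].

Listing terms: s[0] = 24; s[1] = 34; s[2] = 30; s[3] = 23; s[4] = 0; s[5] = 35; s[6] = 21; s[7] = 18; s[8] = 2; s[9] = 17; s[10] = 11; s[11] = 22; s[12] = 9; s[13] = 40; s[14] = 19; s[15] = 36; s[16] = 12; s[17] = 13; s[18] = 4; s[19] = 42; s[20] = 1; s[21] = 26; s[22] = 16; s[23] = 20; s[24] = 27; s[25] = 7; s[26] = 15; s[27] = 29; s[28] = 32; s[29] = 5; s[30] = 33; s[31] = 39; s[32] = 28; s[33] = 41; s[34] = 10; s[35] = 31; s[36] = 14; s[37] = 38; s[38] = 37; s[39] = 3; s[40] = 8; s[41] = 6; s[42] = 24.
The sequence repeats with period 42.
(1596 - 0) mod 42 = 0, so s[1596] = s[0] = 24.

24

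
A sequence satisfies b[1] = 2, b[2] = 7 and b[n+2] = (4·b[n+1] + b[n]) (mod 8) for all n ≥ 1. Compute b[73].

2

b[1] = 2,  b[2] = 7,  b[3] = 6,  b[4] = 7,  b[5] = 2,  b[6] = 7.
Since (b[5], b[6]) = (b[1], b[2]) = (2, 7) (two consecutive terms determine the rest), the sequence is periodic with period 4.
(73 - 1) mod 4 = 0, so b[73] = b[1] = 2.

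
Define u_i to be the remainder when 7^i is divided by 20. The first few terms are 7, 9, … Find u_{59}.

3

We have u_1 = 7, u_2 = 9, u_3 = 3, u_4 = 1, u_5 = 7.
Since u_5 = u_1 = 7, the sequence is periodic with period 4.
(59 - 1) mod 4 = 2, so u_{59} = u_3 = 3.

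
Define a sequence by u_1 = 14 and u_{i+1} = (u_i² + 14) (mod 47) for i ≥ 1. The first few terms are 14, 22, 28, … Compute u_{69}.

Listing terms: u_1 = 14, u_2 = 22, u_3 = 28, u_4 = 46, u_5 = 15, u_6 = 4, u_7 = 30, u_8 = 21, u_9 = 32, u_{10} = 4.
Since u_{10} = u_6 = 4, the sequence is eventually periodic: after a pre-period of length 5 it cycles with period 4.
For i ≥ 6, u_i depends only on (i - 6) mod 4. (69 - 6) mod 4 = 3, so u_{69} = u_9 = 32.

32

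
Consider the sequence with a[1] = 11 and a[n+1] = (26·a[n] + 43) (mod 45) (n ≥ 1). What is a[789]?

Listing terms: a[1] = 11; a[2] = 14; a[3] = 2; a[4] = 5; a[5] = 38; a[6] = 41; a[7] = 29; a[8] = 32; a[9] = 20; a[10] = 23; a[11] = 11.
The sequence repeats with period 10.
So a[789] = a[1 + ((789-1) mod 10)] = a[9] = 20.

20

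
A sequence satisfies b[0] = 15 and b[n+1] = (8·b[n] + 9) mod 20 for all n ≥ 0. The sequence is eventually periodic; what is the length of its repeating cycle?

4

We have b[0] = 15,  b[1] = 9,  b[2] = 1,  b[3] = 17,  b[4] = 5,  b[5] = 9.
Since b[5] = b[1] = 9, the sequence is eventually periodic: after a pre-period of length 1 it cycles with period 4.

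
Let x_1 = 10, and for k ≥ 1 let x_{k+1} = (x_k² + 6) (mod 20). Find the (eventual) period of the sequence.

3

We have x_1 = 10,  x_2 = 6,  x_3 = 2,  x_4 = 10.
The sequence repeats with period 3.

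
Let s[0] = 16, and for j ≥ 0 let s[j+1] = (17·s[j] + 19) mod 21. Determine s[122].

10

Computing terms: s[0] = 16,  s[1] = 18,  s[2] = 10,  s[3] = 0,  s[4] = 19,  s[5] = 6,  s[6] = 16.
Since s[6] = s[0] = 16, the sequence is periodic with period 6.
(122 - 0) mod 6 = 2, so s[122] = s[2] = 10.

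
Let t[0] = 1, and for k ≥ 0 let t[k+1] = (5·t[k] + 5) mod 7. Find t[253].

3

Computing terms: t[0] = 1, t[1] = 3, t[2] = 6, t[3] = 0, t[4] = 5, t[5] = 2, t[6] = 1.
Since t[6] = t[0] = 1, the sequence is periodic with period 6.
(253 - 0) mod 6 = 1, so t[253] = t[1] = 3.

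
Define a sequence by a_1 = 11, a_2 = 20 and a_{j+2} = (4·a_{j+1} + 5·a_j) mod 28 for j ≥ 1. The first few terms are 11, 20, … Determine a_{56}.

20

a_1 = 11,  a_2 = 20,  a_3 = 23,  a_4 = 24,  a_5 = 15,  a_6 = 12,  a_7 = 11,  a_8 = 20.
Since (a_7, a_8) = (a_1, a_2) = (11, 20) (two consecutive terms determine the rest), the sequence is periodic with period 6.
So a_{56} = a_{1 + ((56-1) mod 6)} = a_2 = 20.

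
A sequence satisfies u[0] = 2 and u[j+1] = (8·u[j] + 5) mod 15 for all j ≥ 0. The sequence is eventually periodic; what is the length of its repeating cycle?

Computing terms: u[0] = 2, u[1] = 6, u[2] = 8, u[3] = 9, u[4] = 2.
The sequence repeats with period 4.

4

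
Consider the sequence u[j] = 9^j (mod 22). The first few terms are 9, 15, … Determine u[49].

5

We have u[1] = 9; u[2] = 15; u[3] = 3; u[4] = 5; u[5] = 1; u[6] = 9.
Since u[6] = u[1] = 9, the sequence is periodic with period 5.
So u[49] = u[1 + ((49-1) mod 5)] = u[4] = 5.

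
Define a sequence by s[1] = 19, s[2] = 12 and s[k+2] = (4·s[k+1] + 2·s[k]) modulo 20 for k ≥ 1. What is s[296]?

8

We have s[1] = 19,  s[2] = 12,  s[3] = 6,  s[4] = 8,  s[5] = 4,  s[6] = 12,  s[7] = 16,  s[8] = 8,  s[9] = 4.
Since (s[8], s[9]) = (s[4], s[5]) = (8, 4) (two consecutive terms determine the rest), the sequence is eventually periodic: after a pre-period of length 3 it cycles with period 4.
For k ≥ 4, s[k] depends only on (k - 4) mod 4. (296 - 4) mod 4 = 0, so s[296] = s[4] = 8.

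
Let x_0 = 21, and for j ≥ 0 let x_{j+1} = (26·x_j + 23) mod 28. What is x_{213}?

13

x_0 = 21,  x_1 = 9,  x_2 = 5,  x_3 = 13,  x_4 = 25,  x_5 = 1,  x_6 = 21.
The sequence repeats with period 6.
(213 - 0) mod 6 = 3, so x_{213} = x_3 = 13.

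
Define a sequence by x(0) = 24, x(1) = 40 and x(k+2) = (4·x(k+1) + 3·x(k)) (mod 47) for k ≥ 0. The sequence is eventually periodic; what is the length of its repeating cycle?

x(0) = 24,  x(1) = 40,  x(2) = 44,  x(3) = 14,  x(4) = 0,  x(5) = 42,  x(6) = 27,  x(7) = 46,  x(8) = 30,  x(9) = 23,  x(10) = 41,  x(11) = 45,  x(12) = 21,  x(13) = 31,  x(14) = 46,  x(15) = 42,  x(16) = 24,  x(17) = 34,  x(18) = 20,  x(19) = 41,  x(20) = 36,  x(21) = 32,  x(22) = 1,  x(23) = 6,  x(24) = 27,  x(25) = 32,  x(26) = 21,  x(27) = 39,  x(28) = 31,  x(29) = 6,  x(30) = 23,  x(31) = 16,  x(32) = 39,  x(33) = 16,  x(34) = 40,  x(35) = 20,  x(36) = 12,  x(37) = 14,  x(38) = 45,  x(39) = 34,  x(40) = 36,  x(41) = 11,  x(42) = 11,  x(43) = 30,  x(44) = 12,  x(45) = 44,  x(46) = 24,  x(47) = 40.
Since (x(46), x(47)) = (x(0), x(1)) = (24, 40) (two consecutive terms determine the rest), the sequence is periodic with period 46.

46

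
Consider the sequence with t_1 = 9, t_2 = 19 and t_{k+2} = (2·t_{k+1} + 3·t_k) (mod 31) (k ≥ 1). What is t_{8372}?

19

Computing terms: t_1 = 9,  t_2 = 19,  t_3 = 3,  t_4 = 1,  t_5 = 11,  t_6 = 25,  t_7 = 21,  t_8 = 24,  t_9 = 18,  t_{10} = 15,  t_{11} = 22,  t_{12} = 27,  t_{13} = 27,  t_{14} = 11,  t_{15} = 10,  t_{16} = 22,  t_{17} = 12,  t_{18} = 28,  t_{19} = 30,  t_{20} = 20,  t_{21} = 6,  t_{22} = 10,  t_{23} = 7,  t_{24} = 13,  t_{25} = 16,  t_{26} = 9,  t_{27} = 4,  t_{28} = 4,  t_{29} = 20,  t_{30} = 21,  t_{31} = 9,  t_{32} = 19.
Since (t_{31}, t_{32}) = (t_1, t_2) = (9, 19) (two consecutive terms determine the rest), the sequence is periodic with period 30.
So t_{8372} = t_{1 + ((8372-1) mod 30)} = t_2 = 19.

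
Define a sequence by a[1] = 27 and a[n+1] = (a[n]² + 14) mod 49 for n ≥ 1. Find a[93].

Computing terms: a[1] = 27, a[2] = 8, a[3] = 29, a[4] = 22, a[5] = 8.
Since a[5] = a[2] = 8, the sequence is eventually periodic: after a pre-period of length 1 it cycles with period 3.
For n ≥ 2, a[n] depends only on (n - 2) mod 3. (93 - 2) mod 3 = 1, so a[93] = a[3] = 29.

29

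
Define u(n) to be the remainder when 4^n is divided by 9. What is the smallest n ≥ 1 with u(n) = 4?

1

u(0) = 1, u(1) = 4, u(2) = 7, u(3) = 1.
The sequence repeats with period 3.
The value 4 first appears (with n ≥ 1) at u(1).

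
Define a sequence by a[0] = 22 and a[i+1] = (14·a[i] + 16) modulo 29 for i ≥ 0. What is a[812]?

Listing terms: a[0] = 22; a[1] = 5; a[2] = 28; a[3] = 2; a[4] = 15; a[5] = 23; a[6] = 19; a[7] = 21; a[8] = 20; a[9] = 6; a[10] = 13; a[11] = 24; a[12] = 4; a[13] = 14; a[14] = 9; a[15] = 26; a[16] = 3; a[17] = 0; a[18] = 16; a[19] = 8; a[20] = 12; a[21] = 10; a[22] = 11; a[23] = 25; a[24] = 18; a[25] = 7; a[26] = 27; a[27] = 17; a[28] = 22.
Since a[28] = a[0] = 22, the sequence is periodic with period 28.
(812 - 0) mod 28 = 0, so a[812] = a[0] = 22.

22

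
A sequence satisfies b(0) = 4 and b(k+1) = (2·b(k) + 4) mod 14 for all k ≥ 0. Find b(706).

12

b(0) = 4, b(1) = 12, b(2) = 0, b(3) = 4.
The sequence repeats with period 3.
So b(706) = b(0 + ((706-0) mod 3)) = b(1) = 12.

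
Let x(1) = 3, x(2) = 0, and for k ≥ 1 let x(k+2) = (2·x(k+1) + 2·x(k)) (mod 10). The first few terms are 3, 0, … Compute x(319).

Listing terms: x(1) = 3,  x(2) = 0,  x(3) = 6,  x(4) = 2,  x(5) = 6,  x(6) = 6,  x(7) = 4,  x(8) = 0,  x(9) = 8,  x(10) = 6,  x(11) = 8,  x(12) = 8,  x(13) = 2,  x(14) = 0,  x(15) = 4,  x(16) = 8,  x(17) = 4,  x(18) = 4,  x(19) = 6,  x(20) = 0,  x(21) = 2,  x(22) = 4,  x(23) = 2,  x(24) = 2,  x(25) = 8,  x(26) = 0,  x(27) = 6.
Since (x(26), x(27)) = (x(2), x(3)) = (0, 6) (two consecutive terms determine the rest), the sequence is eventually periodic: after a pre-period of length 1 it cycles with period 24.
For k ≥ 2, x(k) depends only on (k - 2) mod 24. (319 - 2) mod 24 = 5, so x(319) = x(7) = 4.

4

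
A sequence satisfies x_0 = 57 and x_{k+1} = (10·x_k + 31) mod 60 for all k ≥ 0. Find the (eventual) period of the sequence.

3

Listing terms: x_0 = 57; x_1 = 1; x_2 = 41; x_3 = 21; x_4 = 1.
Since x_4 = x_1 = 1, the sequence is eventually periodic: after a pre-period of length 1 it cycles with period 3.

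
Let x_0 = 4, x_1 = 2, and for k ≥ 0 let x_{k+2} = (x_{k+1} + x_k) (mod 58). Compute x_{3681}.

56

We have x_0 = 4,  x_1 = 2,  x_2 = 6,  x_3 = 8,  x_4 = 14,  x_5 = 22,  x_6 = 36,  x_7 = 0,  x_8 = 36,  x_9 = 36,  x_{10} = 14,  x_{11} = 50,  x_{12} = 6,  x_{13} = 56,  x_{14} = 4,  x_{15} = 2.
The sequence repeats with period 14.
So x_{3681} = x_{0 + ((3681-0) mod 14)} = x_{13} = 56.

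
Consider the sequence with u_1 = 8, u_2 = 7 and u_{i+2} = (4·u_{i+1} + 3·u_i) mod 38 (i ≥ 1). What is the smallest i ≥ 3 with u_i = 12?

7

Listing terms: u_1 = 8,  u_2 = 7,  u_3 = 14,  u_4 = 1,  u_5 = 8,  u_6 = 35,  u_7 = 12,  u_8 = 1,  u_9 = 2,  u_{10} = 11,  u_{11} = 12,  u_{12} = 5,  u_{13} = 18,  u_{14} = 11,  u_{15} = 22,  u_{16} = 7,  u_{17} = 18,  u_{18} = 17,  u_{19} = 8,  u_{20} = 7.
Since (u_{19}, u_{20}) = (u_1, u_2) = (8, 7) (two consecutive terms determine the rest), the sequence is periodic with period 18.
The value 12 first appears (with i ≥ 3) at u_7.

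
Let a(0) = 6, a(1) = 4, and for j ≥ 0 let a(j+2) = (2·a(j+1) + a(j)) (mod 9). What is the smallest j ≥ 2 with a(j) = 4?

We have a(0) = 6,  a(1) = 4,  a(2) = 5,  a(3) = 5,  a(4) = 6,  a(5) = 8,  a(6) = 4,  a(7) = 7,  a(8) = 0,  a(9) = 7,  a(10) = 5,  a(11) = 8,  a(12) = 3,  a(13) = 5,  a(14) = 4,  a(15) = 4,  a(16) = 3,  a(17) = 1,  a(18) = 5,  a(19) = 2,  a(20) = 0,  a(21) = 2,  a(22) = 4,  a(23) = 1,  a(24) = 6,  a(25) = 4.
Since (a(24), a(25)) = (a(0), a(1)) = (6, 4) (two consecutive terms determine the rest), the sequence is periodic with period 24.
The value 4 first appears (with j ≥ 2) at a(6).

6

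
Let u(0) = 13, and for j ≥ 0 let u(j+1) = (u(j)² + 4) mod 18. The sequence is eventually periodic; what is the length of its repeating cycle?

Listing terms: u(0) = 13,  u(1) = 11,  u(2) = 17,  u(3) = 5,  u(4) = 11.
Since u(4) = u(1) = 11, the sequence is eventually periodic: after a pre-period of length 1 it cycles with period 3.

3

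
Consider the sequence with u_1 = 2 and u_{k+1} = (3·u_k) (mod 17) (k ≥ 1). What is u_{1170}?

We have u_1 = 2,  u_2 = 6,  u_3 = 1,  u_4 = 3,  u_5 = 9,  u_6 = 10,  u_7 = 13,  u_8 = 5,  u_9 = 15,  u_{10} = 11,  u_{11} = 16,  u_{12} = 14,  u_{13} = 8,  u_{14} = 7,  u_{15} = 4,  u_{16} = 12,  u_{17} = 2.
The sequence repeats with period 16.
So u_{1170} = u_{1 + ((1170-1) mod 16)} = u_2 = 6.

6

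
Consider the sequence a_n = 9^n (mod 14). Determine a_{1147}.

a_1 = 9,  a_2 = 11,  a_3 = 1,  a_4 = 9.
The sequence repeats with period 3.
(1147 - 1) mod 3 = 0, so a_{1147} = a_1 = 9.

9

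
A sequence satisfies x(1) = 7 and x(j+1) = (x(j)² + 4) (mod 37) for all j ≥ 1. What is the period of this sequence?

6

Computing terms: x(1) = 7, x(2) = 16, x(3) = 1, x(4) = 5, x(5) = 29, x(6) = 31, x(7) = 3, x(8) = 13, x(9) = 25, x(10) = 0, x(11) = 4, x(12) = 20, x(13) = 34, x(14) = 13.
Since x(14) = x(8) = 13, the sequence is eventually periodic: after a pre-period of length 7 it cycles with period 6.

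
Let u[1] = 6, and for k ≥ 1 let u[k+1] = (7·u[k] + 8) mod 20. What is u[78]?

10

u[1] = 6,  u[2] = 10,  u[3] = 18,  u[4] = 14,  u[5] = 6.
Since u[5] = u[1] = 6, the sequence is periodic with period 4.
(78 - 1) mod 4 = 1, so u[78] = u[2] = 10.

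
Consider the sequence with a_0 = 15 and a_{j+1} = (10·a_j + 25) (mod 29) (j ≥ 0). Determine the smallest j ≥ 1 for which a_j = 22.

23

We have a_0 = 15, a_1 = 1, a_2 = 6, a_3 = 27, a_4 = 5, a_5 = 17, a_6 = 21, a_7 = 3, a_8 = 26, a_9 = 24, a_{10} = 4, a_{11} = 7, a_{12} = 8, a_{13} = 18, a_{14} = 2, a_{15} = 16, a_{16} = 11, a_{17} = 19, a_{18} = 12, a_{19} = 0, a_{20} = 25, a_{21} = 14, a_{22} = 20, a_{23} = 22, a_{24} = 13, a_{25} = 10, a_{26} = 9, a_{27} = 28, a_{28} = 15.
The sequence repeats with period 28.
The value 22 first appears (with j ≥ 1) at a_{23}.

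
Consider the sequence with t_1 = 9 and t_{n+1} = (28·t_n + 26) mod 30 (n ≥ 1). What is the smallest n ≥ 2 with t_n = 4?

9

We have t_1 = 9,  t_2 = 8,  t_3 = 10,  t_4 = 6,  t_5 = 14,  t_6 = 28,  t_7 = 0,  t_8 = 26,  t_9 = 4,  t_{10} = 18,  t_{11} = 20,  t_{12} = 16,  t_{13} = 24,  t_{14} = 8.
Since t_{14} = t_2 = 8, the sequence is eventually periodic: after a pre-period of length 1 it cycles with period 12.
The value 4 first appears (with n ≥ 2) at t_9.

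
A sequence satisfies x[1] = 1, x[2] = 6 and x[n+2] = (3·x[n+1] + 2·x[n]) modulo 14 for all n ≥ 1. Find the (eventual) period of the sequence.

Computing terms: x[1] = 1,  x[2] = 6,  x[3] = 6,  x[4] = 2,  x[5] = 4,  x[6] = 2,  x[7] = 0,  x[8] = 4,  x[9] = 12,  x[10] = 2,  x[11] = 2,  x[12] = 10,  x[13] = 6,  x[14] = 10,  x[15] = 0,  x[16] = 6,  x[17] = 4,  x[18] = 10,  x[19] = 10,  x[20] = 8,  x[21] = 2,  x[22] = 8,  x[23] = 0,  x[24] = 2,  x[25] = 6,  x[26] = 8,  x[27] = 8,  x[28] = 12,  x[29] = 10,  x[30] = 12,  x[31] = 0,  x[32] = 10,  x[33] = 2,  x[34] = 12,  x[35] = 12,  x[36] = 4,  x[37] = 8,  x[38] = 4,  x[39] = 0,  x[40] = 8,  x[41] = 10,  x[42] = 4,  x[43] = 4,  x[44] = 6,  x[45] = 12,  x[46] = 6,  x[47] = 0,  x[48] = 12,  x[49] = 8,  x[50] = 6,  x[51] = 6.
Since (x[50], x[51]) = (x[2], x[3]) = (6, 6) (two consecutive terms determine the rest), the sequence is eventually periodic: after a pre-period of length 1 it cycles with period 48.

48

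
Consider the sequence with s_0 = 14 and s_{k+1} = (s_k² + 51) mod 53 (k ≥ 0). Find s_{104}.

We have s_0 = 14, s_1 = 35, s_2 = 4, s_3 = 14.
The sequence repeats with period 3.
So s_{104} = s_{0 + ((104-0) mod 3)} = s_2 = 4.

4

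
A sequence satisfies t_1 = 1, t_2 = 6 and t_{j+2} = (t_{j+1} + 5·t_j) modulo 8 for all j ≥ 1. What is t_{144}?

t_1 = 1, t_2 = 6, t_3 = 3, t_4 = 1, t_5 = 0, t_6 = 5, t_7 = 5, t_8 = 6, t_9 = 7, t_{10} = 5, t_{11} = 0, t_{12} = 1, t_{13} = 1, t_{14} = 6.
Since (t_{13}, t_{14}) = (t_1, t_2) = (1, 6) (two consecutive terms determine the rest), the sequence is periodic with period 12.
So t_{144} = t_{1 + ((144-1) mod 12)} = t_{12} = 1.

1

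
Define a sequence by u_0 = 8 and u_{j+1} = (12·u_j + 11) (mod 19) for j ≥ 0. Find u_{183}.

9

Listing terms: u_0 = 8, u_1 = 12, u_2 = 3, u_3 = 9, u_4 = 5, u_5 = 14, u_6 = 8.
The sequence repeats with period 6.
So u_{183} = u_{0 + ((183-0) mod 6)} = u_3 = 9.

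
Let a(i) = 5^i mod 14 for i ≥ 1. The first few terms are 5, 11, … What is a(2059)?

5

Listing terms: a(1) = 5,  a(2) = 11,  a(3) = 13,  a(4) = 9,  a(5) = 3,  a(6) = 1,  a(7) = 5.
Since a(7) = a(1) = 5, the sequence is periodic with period 6.
So a(2059) = a(1 + ((2059-1) mod 6)) = a(1) = 5.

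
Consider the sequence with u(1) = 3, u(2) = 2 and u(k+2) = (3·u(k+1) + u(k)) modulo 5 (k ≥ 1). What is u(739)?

2

u(1) = 3,  u(2) = 2,  u(3) = 4,  u(4) = 4,  u(5) = 1,  u(6) = 2,  u(7) = 2,  u(8) = 3,  u(9) = 1,  u(10) = 1,  u(11) = 4,  u(12) = 3,  u(13) = 3,  u(14) = 2.
The sequence repeats with period 12.
(739 - 1) mod 12 = 6, so u(739) = u(7) = 2.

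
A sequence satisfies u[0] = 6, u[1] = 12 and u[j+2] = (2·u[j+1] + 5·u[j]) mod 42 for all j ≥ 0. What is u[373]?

u[0] = 6,  u[1] = 12,  u[2] = 12,  u[3] = 0,  u[4] = 18,  u[5] = 36,  u[6] = 36,  u[7] = 0,  u[8] = 12,  u[9] = 24,  u[10] = 24,  u[11] = 0,  u[12] = 36,  u[13] = 30,  u[14] = 30,  u[15] = 0,  u[16] = 24,  u[17] = 6,  u[18] = 6,  u[19] = 0,  u[20] = 30,  u[21] = 18,  u[22] = 18,  u[23] = 0,  u[24] = 6,  u[25] = 12.
The sequence repeats with period 24.
So u[373] = u[0 + ((373-0) mod 24)] = u[13] = 30.

30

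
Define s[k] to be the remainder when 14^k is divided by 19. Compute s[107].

s[1] = 14, s[2] = 6, s[3] = 8, s[4] = 17, s[5] = 10, s[6] = 7, s[7] = 3, s[8] = 4, s[9] = 18, s[10] = 5, s[11] = 13, s[12] = 11, s[13] = 2, s[14] = 9, s[15] = 12, s[16] = 16, s[17] = 15, s[18] = 1, s[19] = 14.
Since s[19] = s[1] = 14, the sequence is periodic with period 18.
(107 - 1) mod 18 = 16, so s[107] = s[17] = 15.

15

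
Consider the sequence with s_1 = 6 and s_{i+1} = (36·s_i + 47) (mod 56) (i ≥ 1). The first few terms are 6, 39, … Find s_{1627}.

51

s_1 = 6, s_2 = 39, s_3 = 51, s_4 = 35, s_5 = 19, s_6 = 3, s_7 = 43, s_8 = 27, s_9 = 11, s_{10} = 51.
Since s_{10} = s_3 = 51, the sequence is eventually periodic: after a pre-period of length 2 it cycles with period 7.
For i ≥ 3, s_i depends only on (i - 3) mod 7. (1627 - 3) mod 7 = 0, so s_{1627} = s_3 = 51.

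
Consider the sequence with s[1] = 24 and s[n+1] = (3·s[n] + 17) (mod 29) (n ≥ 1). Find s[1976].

10

Computing terms: s[1] = 24, s[2] = 2, s[3] = 23, s[4] = 28, s[5] = 14, s[6] = 1, s[7] = 20, s[8] = 19, s[9] = 16, s[10] = 7, s[11] = 9, s[12] = 15, s[13] = 4, s[14] = 0, s[15] = 17, s[16] = 10, s[17] = 18, s[18] = 13, s[19] = 27, s[20] = 11, s[21] = 21, s[22] = 22, s[23] = 25, s[24] = 5, s[25] = 3, s[26] = 26, s[27] = 8, s[28] = 12, s[29] = 24.
The sequence repeats with period 28.
(1976 - 1) mod 28 = 15, so s[1976] = s[16] = 10.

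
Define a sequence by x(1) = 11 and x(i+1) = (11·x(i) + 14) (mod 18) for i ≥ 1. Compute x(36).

3

Listing terms: x(1) = 11, x(2) = 9, x(3) = 5, x(4) = 15, x(5) = 17, x(6) = 3, x(7) = 11.
The sequence repeats with period 6.
So x(36) = x(1 + ((36-1) mod 6)) = x(6) = 3.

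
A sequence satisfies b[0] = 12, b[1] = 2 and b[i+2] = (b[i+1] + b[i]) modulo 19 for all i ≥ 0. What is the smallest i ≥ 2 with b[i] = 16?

We have b[0] = 12; b[1] = 2; b[2] = 14; b[3] = 16; b[4] = 11; b[5] = 8; b[6] = 0; b[7] = 8; b[8] = 8; b[9] = 16; b[10] = 5; b[11] = 2; b[12] = 7; b[13] = 9; b[14] = 16; b[15] = 6; b[16] = 3; b[17] = 9; b[18] = 12; b[19] = 2.
Since (b[18], b[19]) = (b[0], b[1]) = (12, 2) (two consecutive terms determine the rest), the sequence is periodic with period 18.
The value 16 first appears (with i ≥ 2) at b[3].

3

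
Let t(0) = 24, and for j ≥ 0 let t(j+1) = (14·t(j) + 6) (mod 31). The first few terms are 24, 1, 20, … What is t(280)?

Computing terms: t(0) = 24,  t(1) = 1,  t(2) = 20,  t(3) = 7,  t(4) = 11,  t(5) = 5,  t(6) = 14,  t(7) = 16,  t(8) = 13,  t(9) = 2,  t(10) = 3,  t(11) = 17,  t(12) = 27,  t(13) = 12,  t(14) = 19,  t(15) = 24.
The sequence repeats with period 15.
(280 - 0) mod 15 = 10, so t(280) = t(10) = 3.

3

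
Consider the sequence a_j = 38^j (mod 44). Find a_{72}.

Computing terms: a_0 = 1, a_1 = 38, a_2 = 36, a_3 = 4, a_4 = 20, a_5 = 12, a_6 = 16, a_7 = 36.
Since a_7 = a_2 = 36, the sequence is eventually periodic: after a pre-period of length 2 it cycles with period 5.
For j ≥ 2, a_j depends only on (j - 2) mod 5. (72 - 2) mod 5 = 0, so a_{72} = a_2 = 36.

36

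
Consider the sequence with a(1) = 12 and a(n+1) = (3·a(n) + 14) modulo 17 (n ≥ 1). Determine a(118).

Computing terms: a(1) = 12,  a(2) = 16,  a(3) = 11,  a(4) = 13,  a(5) = 2,  a(6) = 3,  a(7) = 6,  a(8) = 15,  a(9) = 8,  a(10) = 4,  a(11) = 9,  a(12) = 7,  a(13) = 1,  a(14) = 0,  a(15) = 14,  a(16) = 5,  a(17) = 12.
The sequence repeats with period 16.
So a(118) = a(1 + ((118-1) mod 16)) = a(6) = 3.

3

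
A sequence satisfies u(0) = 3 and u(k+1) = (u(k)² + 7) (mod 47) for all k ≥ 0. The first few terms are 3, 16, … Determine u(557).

19

u(0) = 3; u(1) = 16; u(2) = 28; u(3) = 39; u(4) = 24; u(5) = 19; u(6) = 39.
Since u(6) = u(3) = 39, the sequence is eventually periodic: after a pre-period of length 3 it cycles with period 3.
For k ≥ 3, u(k) depends only on (k - 3) mod 3. (557 - 3) mod 3 = 2, so u(557) = u(5) = 19.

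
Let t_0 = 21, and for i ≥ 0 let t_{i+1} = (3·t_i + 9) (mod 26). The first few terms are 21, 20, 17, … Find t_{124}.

7

Computing terms: t_0 = 21,  t_1 = 20,  t_2 = 17,  t_3 = 8,  t_4 = 7,  t_5 = 4,  t_6 = 21.
Since t_6 = t_0 = 21, the sequence is periodic with period 6.
(124 - 0) mod 6 = 4, so t_{124} = t_4 = 7.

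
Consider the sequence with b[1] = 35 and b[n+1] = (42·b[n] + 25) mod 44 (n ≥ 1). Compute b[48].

Listing terms: b[1] = 35,  b[2] = 43,  b[3] = 27,  b[4] = 15,  b[5] = 39,  b[6] = 35.
The sequence repeats with period 5.
So b[48] = b[1 + ((48-1) mod 5)] = b[3] = 27.

27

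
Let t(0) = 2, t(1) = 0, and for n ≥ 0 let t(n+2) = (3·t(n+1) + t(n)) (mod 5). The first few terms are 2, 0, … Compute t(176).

3

Listing terms: t(0) = 2,  t(1) = 0,  t(2) = 2,  t(3) = 1,  t(4) = 0,  t(5) = 1,  t(6) = 3,  t(7) = 0,  t(8) = 3,  t(9) = 4,  t(10) = 0,  t(11) = 4,  t(12) = 2,  t(13) = 0.
Since (t(12), t(13)) = (t(0), t(1)) = (2, 0) (two consecutive terms determine the rest), the sequence is periodic with period 12.
So t(176) = t(0 + ((176-0) mod 12)) = t(8) = 3.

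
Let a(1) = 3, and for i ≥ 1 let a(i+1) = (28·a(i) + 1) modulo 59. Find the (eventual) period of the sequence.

29

a(1) = 3,  a(2) = 26,  a(3) = 21,  a(4) = 58,  a(5) = 32,  a(6) = 12,  a(7) = 42,  a(8) = 56,  a(9) = 35,  a(10) = 37,  a(11) = 34,  a(12) = 9,  a(13) = 17,  a(14) = 5,  a(15) = 23,  a(16) = 55,  a(17) = 7,  a(18) = 20,  a(19) = 30,  a(20) = 15,  a(21) = 8,  a(22) = 48,  a(23) = 47,  a(24) = 19,  a(25) = 2,  a(26) = 57,  a(27) = 4,  a(28) = 54,  a(29) = 38,  a(30) = 3.
Since a(30) = a(1) = 3, the sequence is periodic with period 29.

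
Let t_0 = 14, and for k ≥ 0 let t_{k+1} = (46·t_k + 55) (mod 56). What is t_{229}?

13

Computing terms: t_0 = 14; t_1 = 27; t_2 = 9; t_3 = 21; t_4 = 13; t_5 = 37; t_6 = 21.
Since t_6 = t_3 = 21, the sequence is eventually periodic: after a pre-period of length 3 it cycles with period 3.
For k ≥ 3, t_k depends only on (k - 3) mod 3. (229 - 3) mod 3 = 1, so t_{229} = t_4 = 13.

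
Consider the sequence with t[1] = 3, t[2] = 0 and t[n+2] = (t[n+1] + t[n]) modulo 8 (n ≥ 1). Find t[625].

Computing terms: t[1] = 3; t[2] = 0; t[3] = 3; t[4] = 3; t[5] = 6; t[6] = 1; t[7] = 7; t[8] = 0; t[9] = 7; t[10] = 7; t[11] = 6; t[12] = 5; t[13] = 3; t[14] = 0.
Since (t[13], t[14]) = (t[1], t[2]) = (3, 0) (two consecutive terms determine the rest), the sequence is periodic with period 12.
(625 - 1) mod 12 = 0, so t[625] = t[1] = 3.

3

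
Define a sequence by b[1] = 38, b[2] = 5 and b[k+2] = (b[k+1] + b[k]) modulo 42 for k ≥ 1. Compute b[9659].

Listing terms: b[1] = 38,  b[2] = 5,  b[3] = 1,  b[4] = 6,  b[5] = 7,  b[6] = 13,  b[7] = 20,  b[8] = 33,  b[9] = 11,  b[10] = 2,  b[11] = 13,  b[12] = 15,  b[13] = 28,  b[14] = 1,  b[15] = 29,  b[16] = 30,  b[17] = 17,  b[18] = 5,  b[19] = 22,  b[20] = 27,  b[21] = 7,  b[22] = 34,  b[23] = 41,  b[24] = 33,  b[25] = 32,  b[26] = 23,  b[27] = 13,  b[28] = 36,  b[29] = 7,  b[30] = 1,  b[31] = 8,  b[32] = 9,  b[33] = 17,  b[34] = 26,  b[35] = 1,  b[36] = 27,  b[37] = 28,  b[38] = 13,  b[39] = 41,  b[40] = 12,  b[41] = 11,  b[42] = 23,  b[43] = 34,  b[44] = 15,  b[45] = 7,  b[46] = 22,  b[47] = 29,  b[48] = 9,  b[49] = 38,  b[50] = 5.
The sequence repeats with period 48.
(9659 - 1) mod 48 = 10, so b[9659] = b[11] = 13.

13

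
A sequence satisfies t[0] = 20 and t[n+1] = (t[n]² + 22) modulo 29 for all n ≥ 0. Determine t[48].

0

Listing terms: t[0] = 20, t[1] = 16, t[2] = 17, t[3] = 21, t[4] = 28, t[5] = 23, t[6] = 0, t[7] = 22, t[8] = 13, t[9] = 17.
Since t[9] = t[2] = 17, the sequence is eventually periodic: after a pre-period of length 2 it cycles with period 7.
For n ≥ 2, t[n] depends only on (n - 2) mod 7. (48 - 2) mod 7 = 4, so t[48] = t[6] = 0.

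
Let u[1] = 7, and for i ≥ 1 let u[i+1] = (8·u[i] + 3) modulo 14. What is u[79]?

3

Listing terms: u[1] = 7; u[2] = 3; u[3] = 13; u[4] = 9; u[5] = 5; u[6] = 1; u[7] = 11; u[8] = 7.
The sequence repeats with period 7.
(79 - 1) mod 7 = 1, so u[79] = u[2] = 3.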